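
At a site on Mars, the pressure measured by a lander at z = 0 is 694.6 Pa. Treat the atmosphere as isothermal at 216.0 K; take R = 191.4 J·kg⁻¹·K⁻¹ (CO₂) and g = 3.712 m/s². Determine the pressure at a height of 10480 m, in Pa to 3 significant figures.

Scale height: H = RT/g = 191.4 × 216.0 / 3.712 = 11138 m.
Barometric formula: P = P₀ exp(−z/H).
z/H = 10480/11138 = 0.94092; exp(−0.94092) = 0.39027.
P = 694.6 × 0.39027 = 271.08 Pa.

P ≈ 271 Pa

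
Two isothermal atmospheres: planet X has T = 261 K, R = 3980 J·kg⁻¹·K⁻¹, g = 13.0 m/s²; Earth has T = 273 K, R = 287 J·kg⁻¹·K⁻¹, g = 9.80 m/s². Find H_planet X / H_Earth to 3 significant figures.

H = RT/g for each body.
H_planet X = 3980 × 261 / 13.0 = 79906 m.
H_Earth = 287 × 273 / 9.80 = 7995.0 m.
H_planet X/H_Earth = 79906/7995.0 = 9.9945.

H_planet X/H_Earth ≈ 9.99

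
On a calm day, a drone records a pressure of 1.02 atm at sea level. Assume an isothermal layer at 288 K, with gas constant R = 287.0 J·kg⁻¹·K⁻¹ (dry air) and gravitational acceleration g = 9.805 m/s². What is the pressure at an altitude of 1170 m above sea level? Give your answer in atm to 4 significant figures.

Scale height: H = RT/g = 287.0 × 288 / 9.805 = 8430.0 m.
Barometric formula: P = P₀ exp(−z/H).
z/H = 1170.0/8430.0 = 0.13879; exp(−0.13879) = 0.87041.
P = 1.02 × 0.87041 = 0.88782 atm.

P ≈ 0.8878 atm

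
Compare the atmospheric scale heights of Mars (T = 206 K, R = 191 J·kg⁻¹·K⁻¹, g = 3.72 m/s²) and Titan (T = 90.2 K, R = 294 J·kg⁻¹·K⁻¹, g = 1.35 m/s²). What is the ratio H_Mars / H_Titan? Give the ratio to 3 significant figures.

H_Mars/H_Titan ≈ 0.538

H = RT/g for each body.
H_Mars = 191 × 206 / 3.72 = 10577 m.
H_Titan = 294 × 90.2 / 1.35 = 19644 m.
H_Mars/H_Titan = 10577/19644 = 0.53843.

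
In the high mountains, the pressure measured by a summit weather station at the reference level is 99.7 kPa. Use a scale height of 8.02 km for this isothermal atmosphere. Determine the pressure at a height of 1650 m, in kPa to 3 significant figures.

Barometric formula: P = P₀ exp(−z/H).
z/H = 1650.0/8020.0 = 0.20574; exp(−0.20574) = 0.81404.
P = 99.7 × 0.81404 = 81.160 kPa.

P ≈ 81.2 kPa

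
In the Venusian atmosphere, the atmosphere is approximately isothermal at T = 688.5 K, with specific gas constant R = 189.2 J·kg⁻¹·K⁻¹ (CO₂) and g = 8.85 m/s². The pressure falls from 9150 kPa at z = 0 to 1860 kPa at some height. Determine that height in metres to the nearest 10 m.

Scale height: H = RT/g = 189.2 × 688.5 / 8.85 = 14719 m.
Invert the barometric formula: z = H ln(P₀/P).
P₀/P = 9150/1860 = 4.9194; ln(4.9194) = 1.5932.
z = 14719 × 1.5932 = 23450 m.

z ≈ 23450 m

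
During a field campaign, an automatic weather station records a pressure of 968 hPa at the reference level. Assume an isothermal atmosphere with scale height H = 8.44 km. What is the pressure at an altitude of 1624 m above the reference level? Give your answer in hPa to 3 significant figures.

P ≈ 799 hPa

Barometric formula: P = P₀ exp(−z/H).
z/H = 1624.0/8440.0 = 0.19242; exp(−0.19242) = 0.82496.
P = 968 × 0.82496 = 798.56 hPa.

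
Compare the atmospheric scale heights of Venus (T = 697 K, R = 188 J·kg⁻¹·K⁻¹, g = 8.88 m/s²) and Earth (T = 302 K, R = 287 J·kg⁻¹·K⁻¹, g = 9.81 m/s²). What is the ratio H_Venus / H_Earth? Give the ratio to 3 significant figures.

H_Venus/H_Earth ≈ 1.67

H = RT/g for each body.
H_Venus = 188 × 697 / 8.88 = 14756 m.
H_Earth = 287 × 302 / 9.81 = 8835.3 m.
H_Venus/H_Earth = 14756/8835.3 = 1.6701.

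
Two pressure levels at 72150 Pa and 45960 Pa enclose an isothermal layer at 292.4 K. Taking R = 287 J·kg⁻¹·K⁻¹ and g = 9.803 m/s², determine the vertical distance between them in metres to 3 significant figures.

Hypsometric equation: Δz = (R T̄/g) ln(P₁/P₂).
R T̄/g = 287 × 292.4 / 9.803 = 8560.5 m.
ln(72150/45960) = ln(1.5698) = 0.45095.
Δz = 8560.5 × 0.45095 = 3860.4 m.

Δz ≈ 3860 m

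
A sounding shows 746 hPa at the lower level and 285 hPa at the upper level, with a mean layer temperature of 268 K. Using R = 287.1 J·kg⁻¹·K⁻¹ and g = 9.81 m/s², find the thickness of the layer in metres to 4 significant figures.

Δz ≈ 7547 m

Hypsometric equation: Δz = (R T̄/g) ln(P₁/P₂).
R T̄/g = 287.1 × 268 / 9.81 = 7843.3 m.
ln(746/285) = ln(2.6175) = 0.96222.
Δz = 7843.3 × 0.96222 = 7547.0 m.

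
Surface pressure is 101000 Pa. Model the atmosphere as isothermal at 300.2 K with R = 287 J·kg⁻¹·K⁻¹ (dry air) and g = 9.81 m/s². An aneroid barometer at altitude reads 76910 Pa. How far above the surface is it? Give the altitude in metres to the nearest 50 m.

Scale height: H = RT/g = 287 × 300.2 / 9.81 = 8782.6 m.
Invert the barometric formula: z = H ln(P₀/P).
P₀/P = 101000/76910 = 1.3132; ln(1.3132) = 0.27247.
z = 8782.6 × 0.27247 = 2393.0 m.

z ≈ 2400 m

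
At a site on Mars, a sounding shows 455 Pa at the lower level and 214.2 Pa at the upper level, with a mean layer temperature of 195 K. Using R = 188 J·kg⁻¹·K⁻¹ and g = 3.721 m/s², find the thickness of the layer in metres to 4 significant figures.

Δz ≈ 7423 m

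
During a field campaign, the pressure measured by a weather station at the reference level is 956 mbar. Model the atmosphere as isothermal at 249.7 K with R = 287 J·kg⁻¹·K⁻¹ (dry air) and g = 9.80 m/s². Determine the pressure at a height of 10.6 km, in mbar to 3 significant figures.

Scale height: H = RT/g = 287 × 249.7 / 9.80 = 7312.6 m.
Barometric formula: P = P₀ exp(−z/H).
z/H = 10600/7312.6 = 1.4496; exp(−1.4496) = 0.23466.
P = 956 × 0.23466 = 224.33 mbar.

P ≈ 224 mbar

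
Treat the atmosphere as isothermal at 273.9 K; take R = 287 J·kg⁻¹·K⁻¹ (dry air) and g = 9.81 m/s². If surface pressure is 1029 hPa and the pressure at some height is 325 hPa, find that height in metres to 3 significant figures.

z ≈ 9240 m

Scale height: H = RT/g = 287 × 273.9 / 9.81 = 8013.2 m.
Invert the barometric formula: z = H ln(P₀/P).
P₀/P = 1029/325 = 3.1662; ln(3.1662) = 1.1525.
z = 8013.2 × 1.1525 = 9235.2 m.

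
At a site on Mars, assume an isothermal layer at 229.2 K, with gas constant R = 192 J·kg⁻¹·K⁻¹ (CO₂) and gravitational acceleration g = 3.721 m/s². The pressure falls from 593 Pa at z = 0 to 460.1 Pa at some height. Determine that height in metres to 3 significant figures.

z ≈ 3000 m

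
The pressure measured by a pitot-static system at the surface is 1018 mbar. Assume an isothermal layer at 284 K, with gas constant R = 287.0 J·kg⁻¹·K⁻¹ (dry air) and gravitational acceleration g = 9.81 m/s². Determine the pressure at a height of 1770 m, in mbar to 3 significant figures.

Scale height: H = RT/g = 287.0 × 284 / 9.81 = 8308.7 m.
Barometric formula: P = P₀ exp(−z/H).
z/H = 1770.0/8308.7 = 0.21303; exp(−0.21303) = 0.80813.
P = 1018 × 0.80813 = 822.68 mbar.

P ≈ 823 mbar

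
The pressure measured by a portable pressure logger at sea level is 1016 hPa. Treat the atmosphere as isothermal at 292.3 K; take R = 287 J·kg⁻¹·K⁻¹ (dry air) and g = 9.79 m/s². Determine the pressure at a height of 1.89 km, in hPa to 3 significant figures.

Scale height: H = RT/g = 287 × 292.3 / 9.79 = 8569.0 m.
Barometric formula: P = P₀ exp(−z/H).
z/H = 1890.0/8569.0 = 0.22056; exp(−0.22056) = 0.80207.
P = 1016 × 0.80207 = 814.90 hPa.

P ≈ 815 hPa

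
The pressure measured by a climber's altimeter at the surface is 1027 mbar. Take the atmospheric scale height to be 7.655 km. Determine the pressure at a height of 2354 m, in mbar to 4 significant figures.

Barometric formula: P = P₀ exp(−z/H).
z/H = 2354.0/7655.0 = 0.30751; exp(−0.30751) = 0.73528.
P = 1027 × 0.73528 = 755.13 mbar.

P ≈ 755.1 mbar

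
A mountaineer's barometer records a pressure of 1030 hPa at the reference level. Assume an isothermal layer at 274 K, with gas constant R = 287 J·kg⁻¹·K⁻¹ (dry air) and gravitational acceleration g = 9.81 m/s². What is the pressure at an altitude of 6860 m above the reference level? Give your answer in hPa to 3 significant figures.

P ≈ 438 hPa

Scale height: H = RT/g = 287 × 274 / 9.81 = 8016.1 m.
Barometric formula: P = P₀ exp(−z/H).
z/H = 6860.0/8016.1 = 0.85578; exp(−0.85578) = 0.42495.
P = 1030 × 0.42495 = 437.70 hPa.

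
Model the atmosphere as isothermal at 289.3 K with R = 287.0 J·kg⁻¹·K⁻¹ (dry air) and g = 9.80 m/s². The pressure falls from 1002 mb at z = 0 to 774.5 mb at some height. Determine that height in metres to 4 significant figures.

z ≈ 2182 m

Scale height: H = RT/g = 287.0 × 289.3 / 9.80 = 8472.4 m.
Invert the barometric formula: z = H ln(P₀/P).
P₀/P = 1002/774.5 = 1.2937; ln(1.2937) = 0.25751.
z = 8472.4 × 0.25751 = 2181.7 m.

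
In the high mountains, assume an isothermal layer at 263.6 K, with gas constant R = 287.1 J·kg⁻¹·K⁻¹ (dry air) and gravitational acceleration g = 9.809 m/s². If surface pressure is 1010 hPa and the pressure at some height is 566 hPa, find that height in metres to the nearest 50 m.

Scale height: H = RT/g = 287.1 × 263.6 / 9.809 = 7715.3 m.
Invert the barometric formula: z = H ln(P₀/P).
P₀/P = 1010/566 = 1.7845; ln(1.7845) = 0.57914.
z = 7715.3 × 0.57914 = 4468.2 m.

z ≈ 4450 m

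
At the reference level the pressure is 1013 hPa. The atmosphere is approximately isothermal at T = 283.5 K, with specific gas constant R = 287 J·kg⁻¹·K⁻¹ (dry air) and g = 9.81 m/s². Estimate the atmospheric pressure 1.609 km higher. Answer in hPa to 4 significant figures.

P ≈ 834.4 hPa

Scale height: H = RT/g = 287 × 283.5 / 9.81 = 8294.0 m.
Barometric formula: P = P₀ exp(−z/H).
z/H = 1609.0/8294.0 = 0.19400; exp(−0.19400) = 0.82366.
P = 1013 × 0.82366 = 834.37 hPa.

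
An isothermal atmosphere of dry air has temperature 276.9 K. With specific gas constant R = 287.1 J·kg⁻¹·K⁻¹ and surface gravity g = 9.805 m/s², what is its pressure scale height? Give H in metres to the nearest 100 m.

H ≈ 8100 m

The scale height of an isothermal atmosphere is H = RT/g.
H = 287.1 × 276.9 / 9.805 = 79498/9.805 = 8107.9 m.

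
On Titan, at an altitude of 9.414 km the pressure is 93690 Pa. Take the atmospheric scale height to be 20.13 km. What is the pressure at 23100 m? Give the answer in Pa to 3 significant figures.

P ≈ 47500 Pa

Between two levels, P₂ = P₁ exp(−Δz/H) with Δz = z₂ − z₁.
Δz = 23100 − 9414.0 = 13686 m; Δz/H = 13686/20130 = 0.67988.
P₂ = 93690 × exp(−0.67988) = 93690 × 0.50668 = 47471 Pa.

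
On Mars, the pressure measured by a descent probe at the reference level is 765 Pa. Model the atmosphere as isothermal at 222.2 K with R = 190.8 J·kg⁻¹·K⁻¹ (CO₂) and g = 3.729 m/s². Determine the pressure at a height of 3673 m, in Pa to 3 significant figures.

Scale height: H = RT/g = 190.8 × 222.2 / 3.729 = 11369 m.
Barometric formula: P = P₀ exp(−z/H).
z/H = 3673.0/11369 = 0.32307; exp(−0.32307) = 0.72392.
P = 765 × 0.72392 = 553.80 Pa.

P ≈ 554 Pa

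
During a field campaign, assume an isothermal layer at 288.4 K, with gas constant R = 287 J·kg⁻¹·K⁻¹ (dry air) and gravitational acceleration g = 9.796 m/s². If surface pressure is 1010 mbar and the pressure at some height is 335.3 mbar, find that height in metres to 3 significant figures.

z ≈ 9320 m

Scale height: H = RT/g = 287 × 288.4 / 9.796 = 8449.4 m.
Invert the barometric formula: z = H ln(P₀/P).
P₀/P = 1010/335.3 = 3.0122; ln(3.0122) = 1.1027.
z = 8449.4 × 1.1027 = 9317.2 m.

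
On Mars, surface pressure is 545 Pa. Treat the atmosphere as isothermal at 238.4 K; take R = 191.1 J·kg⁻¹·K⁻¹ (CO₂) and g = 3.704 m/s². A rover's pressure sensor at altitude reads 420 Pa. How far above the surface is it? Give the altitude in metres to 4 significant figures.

z ≈ 3204 m

Scale height: H = RT/g = 191.1 × 238.4 / 3.704 = 12300 m.
Invert the barometric formula: z = H ln(P₀/P).
P₀/P = 545/420 = 1.2976; ln(1.2976) = 0.26052.
z = 12300 × 0.26052 = 3204.4 m.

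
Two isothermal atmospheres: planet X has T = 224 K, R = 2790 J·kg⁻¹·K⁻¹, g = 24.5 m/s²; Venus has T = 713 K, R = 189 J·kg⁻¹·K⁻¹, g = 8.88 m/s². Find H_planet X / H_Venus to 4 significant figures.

H_planet X/H_Venus ≈ 1.681

H = RT/g for each body.
H_planet X = 2790 × 224 / 24.5 = 25509 m.
H_Venus = 189 × 713 / 8.88 = 15175 m.
H_planet X/H_Venus = 25509/15175 = 1.6810.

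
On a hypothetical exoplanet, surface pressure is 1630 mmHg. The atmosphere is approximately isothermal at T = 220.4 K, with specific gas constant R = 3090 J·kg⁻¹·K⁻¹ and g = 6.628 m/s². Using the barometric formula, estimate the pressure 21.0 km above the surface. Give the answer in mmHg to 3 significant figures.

P ≈ 1330 mmHg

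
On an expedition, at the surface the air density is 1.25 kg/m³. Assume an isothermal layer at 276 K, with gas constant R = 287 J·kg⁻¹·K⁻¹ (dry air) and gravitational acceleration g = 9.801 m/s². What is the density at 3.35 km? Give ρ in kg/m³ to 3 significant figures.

ρ ≈ 0.826 kg/m³

Scale height: H = RT/g = 287 × 276 / 9.801 = 8082.0 m.
In an isothermal atmosphere, density decays like pressure: ρ = ρ₀ exp(−z/H).
z/H = 3350.0/8082.0 = 0.41450; exp(−0.41450) = 0.66067.
ρ = 1.25 × 0.66067 = 0.82584 kg/m³.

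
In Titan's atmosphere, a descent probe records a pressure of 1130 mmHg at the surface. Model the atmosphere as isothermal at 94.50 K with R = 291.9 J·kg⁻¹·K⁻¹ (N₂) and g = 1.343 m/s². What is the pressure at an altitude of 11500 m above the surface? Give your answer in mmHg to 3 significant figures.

P ≈ 646 mmHg

Scale height: H = RT/g = 291.9 × 94.50 / 1.343 = 20540 m.
Barometric formula: P = P₀ exp(−z/H).
z/H = 11500/20540 = 0.55988; exp(−0.55988) = 0.57128.
P = 1130 × 0.57128 = 645.55 mmHg.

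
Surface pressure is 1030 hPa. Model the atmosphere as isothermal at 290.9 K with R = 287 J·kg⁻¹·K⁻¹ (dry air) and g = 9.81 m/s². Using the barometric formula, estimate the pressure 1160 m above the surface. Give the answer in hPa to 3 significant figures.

Scale height: H = RT/g = 287 × 290.9 / 9.81 = 8510.5 m.
Barometric formula: P = P₀ exp(−z/H).
z/H = 1160.0/8510.5 = 0.13630; exp(−0.13630) = 0.87258.
P = 1030 × 0.87258 = 898.76 hPa.

P ≈ 899 hPa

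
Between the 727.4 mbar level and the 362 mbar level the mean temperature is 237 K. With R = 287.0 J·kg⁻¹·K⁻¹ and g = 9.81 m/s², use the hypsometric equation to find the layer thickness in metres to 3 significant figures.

Hypsometric equation: Δz = (R T̄/g) ln(P₁/P₂).
R T̄/g = 287.0 × 237 / 9.81 = 6933.6 m.
ln(727.4/362) = ln(2.0094) = 0.69784.
Δz = 6933.6 × 0.69784 = 4838.5 m.

Δz ≈ 4840 m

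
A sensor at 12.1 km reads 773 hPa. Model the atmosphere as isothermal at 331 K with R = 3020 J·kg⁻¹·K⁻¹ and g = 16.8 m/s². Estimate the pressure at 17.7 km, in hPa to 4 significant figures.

P ≈ 703.6 hPa

Scale height: H = RT/g = 3020 × 331 / 16.8 = 59501 m.
Between two levels, P₂ = P₁ exp(−Δz/H) with Δz = z₂ − z₁.
Δz = 17700 − 12100 = 5600.0 m; Δz/H = 5600.0/59501 = 0.094116.
P₂ = 773 × exp(−0.094116) = 773 × 0.91018 = 703.57 hPa.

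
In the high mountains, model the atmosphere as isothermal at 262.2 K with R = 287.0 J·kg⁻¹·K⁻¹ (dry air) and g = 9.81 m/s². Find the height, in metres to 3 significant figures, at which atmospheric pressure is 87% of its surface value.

z ≈ 1070 m

Scale height: H = RT/g = 287.0 × 262.2 / 9.81 = 7670.9 m.
Set P/P₀ = exp(−z/H) = 0.87, so z = −H ln(0.87).
−ln(0.87) = 0.13926; z = 7670.9 × 0.13926 = 1068.2 m.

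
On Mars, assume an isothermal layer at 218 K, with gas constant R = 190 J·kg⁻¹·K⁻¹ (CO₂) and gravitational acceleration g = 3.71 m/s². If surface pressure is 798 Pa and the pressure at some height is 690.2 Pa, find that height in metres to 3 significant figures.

z ≈ 1620 m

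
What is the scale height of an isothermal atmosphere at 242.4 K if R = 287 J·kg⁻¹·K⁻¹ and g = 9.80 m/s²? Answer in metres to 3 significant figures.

H ≈ 7100 m

The scale height of an isothermal atmosphere is H = RT/g.
H = 287 × 242.4 / 9.80 = 69569/9.80 = 7098.9 m.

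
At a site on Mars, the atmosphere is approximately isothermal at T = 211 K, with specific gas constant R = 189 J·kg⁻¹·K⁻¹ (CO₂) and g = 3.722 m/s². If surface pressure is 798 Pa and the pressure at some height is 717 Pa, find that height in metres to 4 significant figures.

z ≈ 1147 m

Scale height: H = RT/g = 189 × 211 / 3.722 = 10714 m.
Invert the barometric formula: z = H ln(P₀/P).
P₀/P = 798/717 = 1.1130; ln(1.1130) = 0.10706.
z = 10714 × 0.10706 = 1147.0 m.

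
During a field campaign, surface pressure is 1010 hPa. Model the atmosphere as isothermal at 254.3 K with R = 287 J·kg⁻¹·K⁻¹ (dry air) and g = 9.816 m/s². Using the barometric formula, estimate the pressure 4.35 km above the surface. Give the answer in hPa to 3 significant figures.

Scale height: H = RT/g = 287 × 254.3 / 9.816 = 7435.2 m.
Barometric formula: P = P₀ exp(−z/H).
z/H = 4350.0/7435.2 = 0.58505; exp(−0.58505) = 0.55708.
P = 1010 × 0.55708 = 562.65 hPa.

P ≈ 563 hPa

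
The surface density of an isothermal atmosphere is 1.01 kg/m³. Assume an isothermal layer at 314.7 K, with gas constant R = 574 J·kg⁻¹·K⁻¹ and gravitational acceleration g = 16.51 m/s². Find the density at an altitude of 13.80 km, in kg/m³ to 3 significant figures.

ρ ≈ 0.286 kg/m³

Scale height: H = RT/g = 574 × 314.7 / 16.51 = 10941 m.
In an isothermal atmosphere, density decays like pressure: ρ = ρ₀ exp(−z/H).
z/H = 13800/10941 = 1.2613; exp(−1.2613) = 0.28329.
ρ = 1.01 × 0.28329 = 0.28612 kg/m³.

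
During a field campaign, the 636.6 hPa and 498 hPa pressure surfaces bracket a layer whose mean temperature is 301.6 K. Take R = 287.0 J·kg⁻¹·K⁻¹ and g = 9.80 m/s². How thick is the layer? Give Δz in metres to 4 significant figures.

Hypsometric equation: Δz = (R T̄/g) ln(P₁/P₂).
R T̄/g = 287.0 × 301.6 / 9.80 = 8832.6 m.
ln(636.6/498) = ln(1.2783) = 0.24553.
Δz = 8832.6 × 0.24553 = 2168.7 m.

Δz ≈ 2169 m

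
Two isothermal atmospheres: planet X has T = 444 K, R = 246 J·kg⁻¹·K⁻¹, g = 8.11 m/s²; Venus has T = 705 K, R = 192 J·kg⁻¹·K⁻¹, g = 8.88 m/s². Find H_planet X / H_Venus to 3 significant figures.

H_planet X/H_Venus ≈ 0.884

H = RT/g for each body.
H_planet X = 246 × 444 / 8.11 = 13468 m.
H_Venus = 192 × 705 / 8.88 = 15243 m.
H_planet X/H_Venus = 13468/15243 = 0.88355.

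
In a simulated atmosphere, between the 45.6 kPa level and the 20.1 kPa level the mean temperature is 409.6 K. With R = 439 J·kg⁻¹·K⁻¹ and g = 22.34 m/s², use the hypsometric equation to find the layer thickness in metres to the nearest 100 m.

Δz ≈ 6600 m

Hypsometric equation: Δz = (R T̄/g) ln(P₁/P₂).
R T̄/g = 439 × 409.6 / 22.34 = 8049.0 m.
ln(45.6/20.1) = ln(2.2687) = 0.81921.
Δz = 8049.0 × 0.81921 = 6593.8 m.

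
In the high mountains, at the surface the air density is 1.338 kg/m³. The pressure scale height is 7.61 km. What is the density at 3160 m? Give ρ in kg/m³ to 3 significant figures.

ρ ≈ 0.883 kg/m³

In an isothermal atmosphere, density decays like pressure: ρ = ρ₀ exp(−z/H).
z/H = 3160.0/7610.0 = 0.41524; exp(−0.41524) = 0.66018.
ρ = 1.338 × 0.66018 = 0.88332 kg/m³.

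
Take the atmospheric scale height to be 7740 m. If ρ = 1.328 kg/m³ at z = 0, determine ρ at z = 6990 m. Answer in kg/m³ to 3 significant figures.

In an isothermal atmosphere, density decays like pressure: ρ = ρ₀ exp(−z/H).
z/H = 6990.0/7740.0 = 0.90310; exp(−0.90310) = 0.40531.
ρ = 1.328 × 0.40531 = 0.53825 kg/m³.

ρ ≈ 0.538 kg/m³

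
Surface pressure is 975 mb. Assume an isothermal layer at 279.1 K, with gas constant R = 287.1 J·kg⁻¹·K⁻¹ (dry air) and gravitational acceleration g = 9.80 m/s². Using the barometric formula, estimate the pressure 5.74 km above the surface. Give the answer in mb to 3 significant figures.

P ≈ 483 mb

Scale height: H = RT/g = 287.1 × 279.1 / 9.80 = 8176.5 m.
Barometric formula: P = P₀ exp(−z/H).
z/H = 5740.0/8176.5 = 0.70201; exp(−0.70201) = 0.49559.
P = 975 × 0.49559 = 483.20 mb.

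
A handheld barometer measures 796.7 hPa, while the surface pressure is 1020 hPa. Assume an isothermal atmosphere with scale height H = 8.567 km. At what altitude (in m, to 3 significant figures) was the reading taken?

Invert the barometric formula: z = H ln(P₀/P).
P₀/P = 1020/796.7 = 1.2803; ln(1.2803) = 0.24709.
z = 8567.0 × 0.24709 = 2116.8 m.

z ≈ 2120 m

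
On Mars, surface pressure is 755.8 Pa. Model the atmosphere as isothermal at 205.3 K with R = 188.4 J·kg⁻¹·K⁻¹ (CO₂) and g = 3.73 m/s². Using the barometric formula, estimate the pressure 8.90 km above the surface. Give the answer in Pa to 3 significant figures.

Scale height: H = RT/g = 188.4 × 205.3 / 3.73 = 10370 m.
Barometric formula: P = P₀ exp(−z/H).
z/H = 8900.0/10370 = 0.85824; exp(−0.85824) = 0.42391.
P = 755.8 × 0.42391 = 320.39 Pa.

P ≈ 320 Pa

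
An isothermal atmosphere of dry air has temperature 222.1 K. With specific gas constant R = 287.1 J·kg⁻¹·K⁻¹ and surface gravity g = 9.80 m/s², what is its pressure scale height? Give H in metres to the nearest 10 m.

H ≈ 6510 m

The scale height of an isothermal atmosphere is H = RT/g.
H = 287.1 × 222.1 / 9.80 = 63765/9.80 = 6506.6 m.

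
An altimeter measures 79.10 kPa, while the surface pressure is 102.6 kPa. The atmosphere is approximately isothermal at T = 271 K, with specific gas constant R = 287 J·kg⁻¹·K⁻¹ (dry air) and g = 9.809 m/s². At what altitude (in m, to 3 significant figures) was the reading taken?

z ≈ 2060 m

Scale height: H = RT/g = 287 × 271 / 9.809 = 7929.1 m.
Invert the barometric formula: z = H ln(P₀/P).
P₀/P = 102.6/79.10 = 1.2971; ln(1.2971) = 0.26013.
z = 7929.1 × 0.26013 = 2062.6 m.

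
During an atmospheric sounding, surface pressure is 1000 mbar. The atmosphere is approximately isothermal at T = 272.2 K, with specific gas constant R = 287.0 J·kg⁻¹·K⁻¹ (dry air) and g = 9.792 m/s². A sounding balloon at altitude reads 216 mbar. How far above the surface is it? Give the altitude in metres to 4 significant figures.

z ≈ 12230 m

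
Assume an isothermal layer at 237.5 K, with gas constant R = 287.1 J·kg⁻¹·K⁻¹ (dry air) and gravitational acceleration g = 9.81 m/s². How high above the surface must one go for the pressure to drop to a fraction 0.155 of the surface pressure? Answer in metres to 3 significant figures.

z ≈ 13000 m

Scale height: H = RT/g = 287.1 × 237.5 / 9.81 = 6950.7 m.
Set P/P₀ = exp(−z/H) = 0.155, so z = −H ln(0.155).
−ln(0.155) = 1.8643; z = 6950.7 × 1.8643 = 12958 m.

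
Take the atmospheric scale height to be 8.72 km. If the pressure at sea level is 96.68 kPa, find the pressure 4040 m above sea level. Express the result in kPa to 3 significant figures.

Barometric formula: P = P₀ exp(−z/H).
z/H = 4040.0/8720.0 = 0.46330; exp(−0.46330) = 0.62920.
P = 96.68 × 0.62920 = 60.831 kPa.

P ≈ 60.8 kPa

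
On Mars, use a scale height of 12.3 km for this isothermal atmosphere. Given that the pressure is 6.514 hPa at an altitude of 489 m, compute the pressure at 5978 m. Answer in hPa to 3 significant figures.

Between two levels, P₂ = P₁ exp(−Δz/H) with Δz = z₂ − z₁.
Δz = 5978.0 − 489.00 = 5489.0 m; Δz/H = 5489.0/12300 = 0.44626.
P₂ = 6.514 × exp(−0.44626) = 6.514 × 0.64002 = 4.1691 hPa.

P ≈ 4.17 hPa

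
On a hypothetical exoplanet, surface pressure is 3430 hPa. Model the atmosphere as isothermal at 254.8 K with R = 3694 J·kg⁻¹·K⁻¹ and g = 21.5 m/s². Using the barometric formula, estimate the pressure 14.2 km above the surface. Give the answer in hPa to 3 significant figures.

P ≈ 2480 hPa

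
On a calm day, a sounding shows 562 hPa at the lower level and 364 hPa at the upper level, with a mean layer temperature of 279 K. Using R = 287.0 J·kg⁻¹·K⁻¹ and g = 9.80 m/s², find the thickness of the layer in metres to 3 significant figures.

Hypsometric equation: Δz = (R T̄/g) ln(P₁/P₂).
R T̄/g = 287.0 × 279 / 9.80 = 8170.7 m.
ln(562/364) = ln(1.5440) = 0.43438.
Δz = 8170.7 × 0.43438 = 3549.2 m.

Δz ≈ 3550 m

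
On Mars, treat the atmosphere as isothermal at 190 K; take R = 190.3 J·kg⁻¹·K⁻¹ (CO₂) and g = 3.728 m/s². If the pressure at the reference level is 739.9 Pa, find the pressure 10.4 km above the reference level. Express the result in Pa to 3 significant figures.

Scale height: H = RT/g = 190.3 × 190 / 3.728 = 9698.8 m.
Barometric formula: P = P₀ exp(−z/H).
z/H = 10400/9698.8 = 1.0723; exp(−1.0723) = 0.34222.
P = 739.9 × 0.34222 = 253.21 Pa.

P ≈ 253 Pa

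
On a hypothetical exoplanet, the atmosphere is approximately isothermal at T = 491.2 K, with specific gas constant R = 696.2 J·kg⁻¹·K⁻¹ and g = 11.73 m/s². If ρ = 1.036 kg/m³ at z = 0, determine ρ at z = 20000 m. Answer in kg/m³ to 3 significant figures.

Scale height: H = RT/g = 696.2 × 491.2 / 11.73 = 29154 m.
In an isothermal atmosphere, density decays like pressure: ρ = ρ₀ exp(−z/H).
z/H = 20000/29154 = 0.68601; exp(−0.68601) = 0.50358.
ρ = 1.036 × 0.50358 = 0.52171 kg/m³.

ρ ≈ 0.522 kg/m³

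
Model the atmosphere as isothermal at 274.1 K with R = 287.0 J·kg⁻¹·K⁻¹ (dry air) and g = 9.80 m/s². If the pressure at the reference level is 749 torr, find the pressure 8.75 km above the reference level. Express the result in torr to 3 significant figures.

P ≈ 252 torr

Scale height: H = RT/g = 287.0 × 274.1 / 9.80 = 8027.2 m.
Barometric formula: P = P₀ exp(−z/H).
z/H = 8750.0/8027.2 = 1.0900; exp(−1.0900) = 0.33622.
P = 749 × 0.33622 = 251.83 torr.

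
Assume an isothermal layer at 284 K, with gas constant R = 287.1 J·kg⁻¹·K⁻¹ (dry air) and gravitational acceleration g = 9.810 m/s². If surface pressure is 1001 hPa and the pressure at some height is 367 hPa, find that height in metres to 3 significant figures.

z ≈ 8340 m

Scale height: H = RT/g = 287.1 × 284 / 9.810 = 8311.6 m.
Invert the barometric formula: z = H ln(P₀/P).
P₀/P = 1001/367 = 2.7275; ln(2.7275) = 1.0034.
z = 8311.6 × 1.0034 = 8339.9 m.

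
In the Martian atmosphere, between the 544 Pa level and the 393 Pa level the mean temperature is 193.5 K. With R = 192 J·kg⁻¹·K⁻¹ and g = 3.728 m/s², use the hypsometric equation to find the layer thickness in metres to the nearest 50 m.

Hypsometric equation: Δz = (R T̄/g) ln(P₁/P₂).
R T̄/g = 192 × 193.5 / 3.728 = 9965.7 m.
ln(544/393) = ln(1.3842) = 0.32512.
Δz = 9965.7 × 0.32512 = 3240.0 m.

Δz ≈ 3250 m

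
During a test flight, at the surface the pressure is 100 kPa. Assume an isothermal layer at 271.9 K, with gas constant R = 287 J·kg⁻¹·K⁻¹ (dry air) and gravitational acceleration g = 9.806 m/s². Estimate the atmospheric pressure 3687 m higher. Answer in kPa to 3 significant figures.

P ≈ 62.9 kPa

Scale height: H = RT/g = 287 × 271.9 / 9.806 = 7957.9 m.
Barometric formula: P = P₀ exp(−z/H).
z/H = 3687.0/7957.9 = 0.46331; exp(−0.46331) = 0.62920.
P = 100 × 0.62920 = 62.920 kPa.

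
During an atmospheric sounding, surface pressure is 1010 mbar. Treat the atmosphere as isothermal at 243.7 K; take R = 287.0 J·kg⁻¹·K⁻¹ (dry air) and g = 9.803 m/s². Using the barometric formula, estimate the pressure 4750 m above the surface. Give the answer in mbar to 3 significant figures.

P ≈ 519 mbar

Scale height: H = RT/g = 287.0 × 243.7 / 9.803 = 7134.7 m.
Barometric formula: P = P₀ exp(−z/H).
z/H = 4750.0/7134.7 = 0.66576; exp(−0.66576) = 0.51388.
P = 1010 × 0.51388 = 519.02 mbar.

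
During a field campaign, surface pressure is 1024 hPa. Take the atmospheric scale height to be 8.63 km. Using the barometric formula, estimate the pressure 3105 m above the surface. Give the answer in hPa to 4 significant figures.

Barometric formula: P = P₀ exp(−z/H).
z/H = 3105.0/8630.0 = 0.35979; exp(−0.35979) = 0.69782.
P = 1024 × 0.69782 = 714.57 hPa.

P ≈ 714.6 hPa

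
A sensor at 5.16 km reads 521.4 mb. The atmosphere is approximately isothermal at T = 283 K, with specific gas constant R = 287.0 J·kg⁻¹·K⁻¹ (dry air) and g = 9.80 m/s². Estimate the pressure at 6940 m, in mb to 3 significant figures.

Scale height: H = RT/g = 287.0 × 283 / 9.80 = 8287.9 m.
Between two levels, P₂ = P₁ exp(−Δz/H) with Δz = z₂ − z₁.
Δz = 6940.0 − 5160.0 = 1780.0 m; Δz/H = 1780.0/8287.9 = 0.21477.
P₂ = 521.4 × exp(−0.21477) = 521.4 × 0.80673 = 420.63 mb.

P ≈ 421 mb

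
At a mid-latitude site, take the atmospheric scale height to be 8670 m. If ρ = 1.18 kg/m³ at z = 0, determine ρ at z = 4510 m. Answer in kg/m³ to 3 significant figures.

In an isothermal atmosphere, density decays like pressure: ρ = ρ₀ exp(−z/H).
z/H = 4510.0/8670.0 = 0.52018; exp(−0.52018) = 0.59441.
ρ = 1.18 × 0.59441 = 0.70140 kg/m³.

ρ ≈ 0.701 kg/m³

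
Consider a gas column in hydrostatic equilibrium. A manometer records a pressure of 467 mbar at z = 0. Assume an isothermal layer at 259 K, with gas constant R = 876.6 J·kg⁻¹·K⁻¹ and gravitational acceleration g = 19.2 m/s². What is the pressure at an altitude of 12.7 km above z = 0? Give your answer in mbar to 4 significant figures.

P ≈ 159.5 mbar

Scale height: H = RT/g = 876.6 × 259 / 19.2 = 11825 m.
Barometric formula: P = P₀ exp(−z/H).
z/H = 12700/11825 = 1.0740; exp(−1.0740) = 0.34164.
P = 467 × 0.34164 = 159.55 mbar.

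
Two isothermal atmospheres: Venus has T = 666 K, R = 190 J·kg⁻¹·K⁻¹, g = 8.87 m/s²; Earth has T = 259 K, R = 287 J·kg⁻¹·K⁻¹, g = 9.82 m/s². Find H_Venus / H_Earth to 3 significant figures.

H_Venus/H_Earth ≈ 1.88

H = RT/g for each body.
H_Venus = 190 × 666 / 8.87 = 14266 m.
H_Earth = 287 × 259 / 9.82 = 7569.6 m.
H_Venus/H_Earth = 14266/7569.6 = 1.8846.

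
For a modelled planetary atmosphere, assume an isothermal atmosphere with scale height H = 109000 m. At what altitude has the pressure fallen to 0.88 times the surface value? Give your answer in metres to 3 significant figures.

Set P/P₀ = exp(−z/H) = 0.88, so z = −H ln(0.88).
−ln(0.88) = 0.12783; z = 109000 × 0.12783 = 13933 m.

z ≈ 13900 m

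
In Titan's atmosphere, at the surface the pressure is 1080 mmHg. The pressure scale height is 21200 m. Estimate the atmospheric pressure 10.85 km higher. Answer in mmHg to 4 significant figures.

Barometric formula: P = P₀ exp(−z/H).
z/H = 10850/21200 = 0.51179; exp(−0.51179) = 0.59942.
P = 1080 × 0.59942 = 647.37 mmHg.

P ≈ 647.4 mmHg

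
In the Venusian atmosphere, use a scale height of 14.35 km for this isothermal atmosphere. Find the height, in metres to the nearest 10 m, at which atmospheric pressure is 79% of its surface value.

Set P/P₀ = exp(−z/H) = 0.79, so z = −H ln(0.79).
−ln(0.79) = 0.23572; z = 14350 × 0.23572 = 3382.6 m.

z ≈ 3380 m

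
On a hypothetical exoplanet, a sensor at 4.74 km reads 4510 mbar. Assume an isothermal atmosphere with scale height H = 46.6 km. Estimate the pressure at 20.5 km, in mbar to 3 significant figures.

P ≈ 3220 mbar

Between two levels, P₂ = P₁ exp(−Δz/H) with Δz = z₂ − z₁.
Δz = 20500 − 4740.0 = 15760 m; Δz/H = 15760/46600 = 0.33820.
P₂ = 4510 × exp(−0.33820) = 4510 × 0.71305 = 3215.9 mbar.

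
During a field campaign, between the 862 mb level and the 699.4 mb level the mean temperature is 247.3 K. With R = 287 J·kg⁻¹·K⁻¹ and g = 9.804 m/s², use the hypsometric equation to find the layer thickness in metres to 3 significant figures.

Hypsometric equation: Δz = (R T̄/g) ln(P₁/P₂).
R T̄/g = 287 × 247.3 / 9.804 = 7239.4 m.
ln(862/699.4) = ln(1.2325) = 0.20904.
Δz = 7239.4 × 0.20904 = 1513.3 m.

Δz ≈ 1510 m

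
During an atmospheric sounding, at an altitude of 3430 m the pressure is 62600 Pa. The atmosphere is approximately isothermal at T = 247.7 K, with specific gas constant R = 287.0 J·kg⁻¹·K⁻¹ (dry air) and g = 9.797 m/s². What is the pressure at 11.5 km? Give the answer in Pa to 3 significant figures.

P ≈ 20600 Pa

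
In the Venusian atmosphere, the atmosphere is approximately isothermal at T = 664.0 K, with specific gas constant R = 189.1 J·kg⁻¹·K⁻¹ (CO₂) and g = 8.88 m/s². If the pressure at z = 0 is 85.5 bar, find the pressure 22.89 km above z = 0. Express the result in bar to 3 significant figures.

Scale height: H = RT/g = 189.1 × 664.0 / 8.88 = 14140 m.
Barometric formula: P = P₀ exp(−z/H).
z/H = 22890/14140 = 1.6188; exp(−1.6188) = 0.19814.
P = 85.5 × 0.19814 = 16.941 bar.

P ≈ 16.9 bar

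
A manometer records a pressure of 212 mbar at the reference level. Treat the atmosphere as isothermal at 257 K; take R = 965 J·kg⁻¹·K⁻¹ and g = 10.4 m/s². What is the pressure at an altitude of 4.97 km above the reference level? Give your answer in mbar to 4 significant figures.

Scale height: H = RT/g = 965 × 257 / 10.4 = 23847 m.
Barometric formula: P = P₀ exp(−z/H).
z/H = 4970.0/23847 = 0.20841; exp(−0.20841) = 0.81187.
P = 212 × 0.81187 = 172.12 mbar.

P ≈ 172.1 mbar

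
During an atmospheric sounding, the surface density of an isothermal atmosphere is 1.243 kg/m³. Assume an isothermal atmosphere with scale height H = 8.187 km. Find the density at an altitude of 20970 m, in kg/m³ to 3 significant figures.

In an isothermal atmosphere, density decays like pressure: ρ = ρ₀ exp(−z/H).
z/H = 20970/8187.0 = 2.5614; exp(−2.5614) = 0.077197.
ρ = 1.243 × 0.077197 = 0.095956 kg/m³.

ρ ≈ 0.0960 kg/m³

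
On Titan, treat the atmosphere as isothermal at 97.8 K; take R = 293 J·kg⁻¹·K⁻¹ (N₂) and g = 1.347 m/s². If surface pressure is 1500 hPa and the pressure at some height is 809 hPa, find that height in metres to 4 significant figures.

Scale height: H = RT/g = 293 × 97.8 / 1.347 = 21273 m.
Invert the barometric formula: z = H ln(P₀/P).
P₀/P = 1500/809 = 1.8541; ln(1.8541) = 0.61740.
z = 21273 × 0.61740 = 13134 m.

z ≈ 13130 m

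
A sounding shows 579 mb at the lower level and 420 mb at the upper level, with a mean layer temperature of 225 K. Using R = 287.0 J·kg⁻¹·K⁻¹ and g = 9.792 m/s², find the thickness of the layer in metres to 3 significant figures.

Δz ≈ 2120 m

Hypsometric equation: Δz = (R T̄/g) ln(P₁/P₂).
R T̄/g = 287.0 × 225 / 9.792 = 6594.7 m.
ln(579/420) = ln(1.3786) = 0.32107.
Δz = 6594.7 × 0.32107 = 2117.4 m.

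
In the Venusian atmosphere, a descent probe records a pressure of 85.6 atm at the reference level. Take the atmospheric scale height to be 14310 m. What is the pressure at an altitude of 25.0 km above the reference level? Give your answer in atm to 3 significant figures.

P ≈ 14.9 atm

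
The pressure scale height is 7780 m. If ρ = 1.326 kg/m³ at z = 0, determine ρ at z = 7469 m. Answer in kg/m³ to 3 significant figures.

ρ ≈ 0.508 kg/m³

In an isothermal atmosphere, density decays like pressure: ρ = ρ₀ exp(−z/H).
z/H = 7469.0/7780.0 = 0.96003; exp(−0.96003) = 0.38288.
ρ = 1.326 × 0.38288 = 0.50770 kg/m³.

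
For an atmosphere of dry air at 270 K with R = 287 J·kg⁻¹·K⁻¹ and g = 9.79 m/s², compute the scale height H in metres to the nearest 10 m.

The scale height of an isothermal atmosphere is H = RT/g.
H = 287 × 270 / 9.79 = 77490/9.79 = 7915.2 m.

H ≈ 7920 m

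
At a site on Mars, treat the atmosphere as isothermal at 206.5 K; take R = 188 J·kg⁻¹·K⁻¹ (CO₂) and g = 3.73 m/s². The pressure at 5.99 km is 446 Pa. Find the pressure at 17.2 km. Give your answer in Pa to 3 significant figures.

P ≈ 152 Pa

Scale height: H = RT/g = 188 × 206.5 / 3.73 = 10408 m.
Between two levels, P₂ = P₁ exp(−Δz/H) with Δz = z₂ − z₁.
Δz = 17200 − 5990.0 = 11210 m; Δz/H = 11210/10408 = 1.0771.
P₂ = 446 × exp(−1.0771) = 446 × 0.34058 = 151.90 Pa.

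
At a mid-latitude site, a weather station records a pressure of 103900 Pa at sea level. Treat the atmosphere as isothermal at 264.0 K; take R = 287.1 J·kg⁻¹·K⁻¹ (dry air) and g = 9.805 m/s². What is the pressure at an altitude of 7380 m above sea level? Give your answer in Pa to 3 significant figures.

Scale height: H = RT/g = 287.1 × 264.0 / 9.805 = 7730.2 m.
Barometric formula: P = P₀ exp(−z/H).
z/H = 7380.0/7730.2 = 0.95470; exp(−0.95470) = 0.38493.
P = 103900 × 0.38493 = 39994 Pa.

P ≈ 40000 Pa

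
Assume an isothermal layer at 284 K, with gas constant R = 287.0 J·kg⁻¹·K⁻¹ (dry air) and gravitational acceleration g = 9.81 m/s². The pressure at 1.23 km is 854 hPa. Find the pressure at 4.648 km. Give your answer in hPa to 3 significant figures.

Scale height: H = RT/g = 287.0 × 284 / 9.81 = 8308.7 m.
Between two levels, P₂ = P₁ exp(−Δz/H) with Δz = z₂ − z₁.
Δz = 4648.0 − 1230.0 = 3418.0 m; Δz/H = 3418.0/8308.7 = 0.41138.
P₂ = 854 × exp(−0.41138) = 854 × 0.66274 = 565.98 hPa.

P ≈ 566 hPa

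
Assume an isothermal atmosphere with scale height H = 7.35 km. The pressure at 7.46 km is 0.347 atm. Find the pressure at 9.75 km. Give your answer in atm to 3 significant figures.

Between two levels, P₂ = P₁ exp(−Δz/H) with Δz = z₂ − z₁.
Δz = 9750.0 − 7460.0 = 2290.0 m; Δz/H = 2290.0/7350.0 = 0.31156.
P₂ = 0.347 × exp(−0.31156) = 0.347 × 0.73230 = 0.25411 atm.

P ≈ 0.254 atm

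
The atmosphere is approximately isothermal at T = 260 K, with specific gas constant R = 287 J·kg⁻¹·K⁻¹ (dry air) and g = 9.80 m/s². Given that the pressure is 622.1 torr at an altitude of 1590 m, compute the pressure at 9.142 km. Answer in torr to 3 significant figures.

Scale height: H = RT/g = 287 × 260 / 9.80 = 7614.3 m.
Between two levels, P₂ = P₁ exp(−Δz/H) with Δz = z₂ − z₁.
Δz = 9142.0 − 1590.0 = 7552.0 m; Δz/H = 7552.0/7614.3 = 0.99182.
P₂ = 622.1 × exp(−0.99182) = 622.1 × 0.37090 = 230.74 torr.

P ≈ 231 torr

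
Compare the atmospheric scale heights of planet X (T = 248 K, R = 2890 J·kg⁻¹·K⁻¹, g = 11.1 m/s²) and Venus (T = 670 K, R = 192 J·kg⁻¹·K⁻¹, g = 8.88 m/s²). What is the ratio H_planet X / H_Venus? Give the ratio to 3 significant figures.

H = RT/g for each body.
H_planet X = 2890 × 248 / 11.1 = 64569 m.
H_Venus = 192 × 670 / 8.88 = 14486 m.
H_planet X/H_Venus = 64569/14486 = 4.4573.

H_planet X/H_Venus ≈ 4.46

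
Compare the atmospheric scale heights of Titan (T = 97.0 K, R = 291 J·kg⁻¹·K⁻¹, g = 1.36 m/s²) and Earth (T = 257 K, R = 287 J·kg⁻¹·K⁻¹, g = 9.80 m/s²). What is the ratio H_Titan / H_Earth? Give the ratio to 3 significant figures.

H_Titan/H_Earth ≈ 2.76

H = RT/g for each body.
H_Titan = 291 × 97.0 / 1.36 = 20755 m.
H_Earth = 287 × 257 / 9.80 = 7526.4 m.
H_Titan/H_Earth = 20755/7526.4 = 2.7576.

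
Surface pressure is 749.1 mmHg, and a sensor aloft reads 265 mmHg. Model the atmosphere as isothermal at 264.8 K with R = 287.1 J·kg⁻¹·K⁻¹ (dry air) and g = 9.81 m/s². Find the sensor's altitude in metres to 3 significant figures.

Scale height: H = RT/g = 287.1 × 264.8 / 9.81 = 7749.7 m.
Invert the barometric formula: z = H ln(P₀/P).
P₀/P = 749.1/265 = 2.8268; ln(2.8268) = 1.0391.
z = 7749.7 × 1.0391 = 8052.7 m.

z ≈ 8050 m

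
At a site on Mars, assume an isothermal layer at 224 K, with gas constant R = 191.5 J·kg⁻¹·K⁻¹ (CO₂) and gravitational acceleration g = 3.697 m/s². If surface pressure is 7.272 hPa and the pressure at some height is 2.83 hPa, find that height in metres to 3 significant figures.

z ≈ 11000 m

Scale height: H = RT/g = 191.5 × 224 / 3.697 = 11603 m.
Invert the barometric formula: z = H ln(P₀/P).
P₀/P = 7.272/2.83 = 2.5696; ln(2.5696) = 0.94375.
z = 11603 × 0.94375 = 10950 m.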